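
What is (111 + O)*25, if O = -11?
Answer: 2500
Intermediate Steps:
(111 + O)*25 = (111 - 11)*25 = 100*25 = 2500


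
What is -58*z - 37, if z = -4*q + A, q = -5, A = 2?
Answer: -1313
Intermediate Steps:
z = 22 (z = -4*(-5) + 2 = 20 + 2 = 22)
-58*z - 37 = -58*22 - 37 = -1276 - 37 = -1313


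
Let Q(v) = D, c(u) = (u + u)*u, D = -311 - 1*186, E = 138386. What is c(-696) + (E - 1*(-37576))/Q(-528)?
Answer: 481333542/497 ≈ 9.6848e+5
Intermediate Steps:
D = -497 (D = -311 - 186 = -497)
c(u) = 2*u² (c(u) = (2*u)*u = 2*u²)
Q(v) = -497
c(-696) + (E - 1*(-37576))/Q(-528) = 2*(-696)² + (138386 - 1*(-37576))/(-497) = 2*484416 + (138386 + 37576)*(-1/497) = 968832 + 175962*(-1/497) = 968832 - 175962/497 = 481333542/497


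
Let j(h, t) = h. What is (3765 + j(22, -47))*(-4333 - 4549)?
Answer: -33636134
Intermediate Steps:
(3765 + j(22, -47))*(-4333 - 4549) = (3765 + 22)*(-4333 - 4549) = 3787*(-8882) = -33636134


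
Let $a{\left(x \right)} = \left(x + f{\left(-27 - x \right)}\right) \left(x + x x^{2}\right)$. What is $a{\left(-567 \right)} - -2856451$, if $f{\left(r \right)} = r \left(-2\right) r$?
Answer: $106411871211061$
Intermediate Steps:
$f{\left(r \right)} = - 2 r^{2}$ ($f{\left(r \right)} = - 2 r r = - 2 r^{2}$)
$a{\left(x \right)} = \left(x + x^{3}\right) \left(x - 2 \left(-27 - x\right)^{2}\right)$ ($a{\left(x \right)} = \left(x - 2 \left(-27 - x\right)^{2}\right) \left(x + x x^{2}\right) = \left(x - 2 \left(-27 - x\right)^{2}\right) \left(x + x^{3}\right) = \left(x + x^{3}\right) \left(x - 2 \left(-27 - x\right)^{2}\right)$)
$a{\left(-567 \right)} - -2856451 = - 567 \left(-567 + \left(-567\right)^{3} - 2 \left(27 - 567\right)^{2} - 2 \left(-567\right)^{2} \left(27 - 567\right)^{2}\right) - -2856451 = - 567 \left(-567 - 182284263 - 2 \left(-540\right)^{2} - 642978 \left(-540\right)^{2}\right) + 2856451 = - 567 \left(-567 - 182284263 - 583200 - 642978 \cdot 291600\right) + 2856451 = - 567 \left(-567 - 182284263 - 583200 - 187492384800\right) + 2856451 = \left(-567\right) \left(-187675252830\right) + 2856451 = 106411868354610 + 2856451 = 106411871211061$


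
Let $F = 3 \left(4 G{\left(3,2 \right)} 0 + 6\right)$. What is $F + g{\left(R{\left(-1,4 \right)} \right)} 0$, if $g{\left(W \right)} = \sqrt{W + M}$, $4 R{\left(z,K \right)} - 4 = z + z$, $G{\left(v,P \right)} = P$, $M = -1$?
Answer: $18$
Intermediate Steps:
$R{\left(z,K \right)} = 1 + \frac{z}{2}$ ($R{\left(z,K \right)} = 1 + \frac{z + z}{4} = 1 + \frac{2 z}{4} = 1 + \frac{z}{2}$)
$g{\left(W \right)} = \sqrt{-1 + W}$ ($g{\left(W \right)} = \sqrt{W - 1} = \sqrt{-1 + W}$)
$F = 18$ ($F = 3 \left(4 \cdot 2 \cdot 0 + 6\right) = 3 \left(8 \cdot 0 + 6\right) = 3 \left(0 + 6\right) = 3 \cdot 6 = 18$)
$F + g{\left(R{\left(-1,4 \right)} \right)} 0 = 18 + \sqrt{-1 + \left(1 + \frac{1}{2} \left(-1\right)\right)} 0 = 18 + \sqrt{-1 + \left(1 - \frac{1}{2}\right)} 0 = 18 + \sqrt{-1 + \frac{1}{2}} \cdot 0 = 18 + \sqrt{- \frac{1}{2}} \cdot 0 = 18 + \frac{i \sqrt{2}}{2} \cdot 0 = 18 + 0 = 18$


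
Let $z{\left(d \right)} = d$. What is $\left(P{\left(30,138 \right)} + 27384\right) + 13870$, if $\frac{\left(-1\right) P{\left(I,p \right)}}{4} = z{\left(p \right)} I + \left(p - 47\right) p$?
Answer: $-25538$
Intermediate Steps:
$P{\left(I,p \right)} = - 4 I p - 4 p \left(-47 + p\right)$ ($P{\left(I,p \right)} = - 4 \left(p I + \left(p - 47\right) p\right) = - 4 \left(I p + \left(-47 + p\right) p\right) = - 4 \left(I p + p \left(-47 + p\right)\right) = - 4 I p - 4 p \left(-47 + p\right)$)
$\left(P{\left(30,138 \right)} + 27384\right) + 13870 = \left(4 \cdot 138 \left(47 - 30 - 138\right) + 27384\right) + 13870 = \left(4 \cdot 138 \left(-121\right) + 27384\right) + 13870 = \left(-66792 + 27384\right) + 13870 = -39408 + 13870 = -25538$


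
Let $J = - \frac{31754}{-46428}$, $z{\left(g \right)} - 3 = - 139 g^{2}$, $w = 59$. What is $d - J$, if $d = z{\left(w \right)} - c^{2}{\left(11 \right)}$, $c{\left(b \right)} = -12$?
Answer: $- \frac{11235591877}{23214} \approx -4.84 \cdot 10^{5}$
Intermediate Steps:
$z{\left(g \right)} = 3 - 139 g^{2}$
$J = \frac{15877}{23214}$ ($J = \left(-31754\right) \left(- \frac{1}{46428}\right) = \frac{15877}{23214} \approx 0.68394$)
$d = -484000$ ($d = \left(3 - 139 \cdot 59^{2}\right) - \left(-12\right)^{2} = \left(3 - 483859\right) - 144 = -483856 - 144 = -484000$)
$d - J = -484000 - \frac{15877}{23214} = - \frac{11235591877}{23214}$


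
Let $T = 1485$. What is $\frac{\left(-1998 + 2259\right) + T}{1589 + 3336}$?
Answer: $\frac{1746}{4925} \approx 0.35452$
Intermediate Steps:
$\frac{\left(-1998 + 2259\right) + T}{1589 + 3336} = \frac{\left(-1998 + 2259\right) + 1485}{1589 + 3336} = \frac{261 + 1485}{4925} = 1746 \cdot \frac{1}{4925} = \frac{1746}{4925}$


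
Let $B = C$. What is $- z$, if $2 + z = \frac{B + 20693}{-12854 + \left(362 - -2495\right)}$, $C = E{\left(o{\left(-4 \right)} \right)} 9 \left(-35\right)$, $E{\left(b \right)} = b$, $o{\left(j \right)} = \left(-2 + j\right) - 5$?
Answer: $\frac{44152}{9997} \approx 4.4165$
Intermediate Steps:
$o{\left(j \right)} = -7 + j$
$C = 3465$ ($C = \left(-7 - 4\right) 9 \left(-35\right) = \left(-11\right) 9 \left(-35\right) = \left(-99\right) \left(-35\right) = 3465$)
$B = 3465$
$z = - \frac{44152}{9997}$ ($z = -2 + \frac{3465 + 20693}{-12854 + \left(362 - -2495\right)} = -2 + \frac{24158}{-12854 + \left(362 + 2495\right)} = -2 + \frac{24158}{-12854 + 2857} = -2 + \frac{24158}{-9997} = -2 + 24158 \left(- \frac{1}{9997}\right) = -2 - \frac{24158}{9997} = - \frac{44152}{9997} \approx -4.4165$)
$- z = \left(-1\right) \left(- \frac{44152}{9997}\right) = \frac{44152}{9997}$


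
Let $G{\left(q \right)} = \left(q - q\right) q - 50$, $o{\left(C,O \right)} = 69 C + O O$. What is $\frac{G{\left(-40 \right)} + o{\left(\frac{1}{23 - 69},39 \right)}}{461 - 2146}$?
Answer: $- \frac{2939}{3370} \approx -0.87211$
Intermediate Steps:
$o{\left(C,O \right)} = O^{2} + 69 C$ ($o{\left(C,O \right)} = 69 C + O^{2} = O^{2} + 69 C$)
$G{\left(q \right)} = -50$ ($G{\left(q \right)} = 0 q - 50 = 0 - 50 = -50$)
$\frac{G{\left(-40 \right)} + o{\left(\frac{1}{23 - 69},39 \right)}}{461 - 2146} = \frac{-50 + \left(39^{2} + \frac{69}{23 - 69}\right)}{461 - 2146} = \frac{-50 + \left(1521 + \frac{69}{-46}\right)}{-1685} = \left(-50 + \left(1521 + 69 \left(- \frac{1}{46}\right)\right)\right) \left(- \frac{1}{1685}\right) = \left(-50 + \left(1521 - \frac{3}{2}\right)\right) \left(- \frac{1}{1685}\right) = \left(-50 + \frac{3039}{2}\right) \left(- \frac{1}{1685}\right) = \frac{2939}{2} \left(- \frac{1}{1685}\right) = - \frac{2939}{3370}$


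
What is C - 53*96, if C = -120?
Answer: -5208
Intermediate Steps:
C - 53*96 = -120 - 53*96 = -120 - 5088 = -5208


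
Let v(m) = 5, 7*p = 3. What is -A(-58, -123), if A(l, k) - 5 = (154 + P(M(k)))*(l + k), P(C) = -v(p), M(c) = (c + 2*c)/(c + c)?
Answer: 26964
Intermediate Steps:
p = 3/7 (p = (1/7)*3 = 3/7 ≈ 0.42857)
M(c) = 3/2 (M(c) = (3*c)/((2*c)) = (3*c)*(1/(2*c)) = 3/2)
P(C) = -5 (P(C) = -1*5 = -5)
A(l, k) = 5 + 149*k + 149*l (A(l, k) = 5 + (154 - 5)*(l + k) = 5 + 149*(k + l) = 5 + (149*k + 149*l) = 5 + 149*k + 149*l)
-A(-58, -123) = -(5 + 149*(-123) + 149*(-58)) = -(5 - 18327 - 8642) = -1*(-26964) = 26964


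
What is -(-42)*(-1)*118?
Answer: -4956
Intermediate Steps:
-(-42)*(-1)*118 = -42*1*118 = -42*118 = -4956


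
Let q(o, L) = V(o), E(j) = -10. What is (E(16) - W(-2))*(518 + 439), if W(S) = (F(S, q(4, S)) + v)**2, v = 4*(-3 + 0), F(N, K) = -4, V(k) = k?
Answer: -254562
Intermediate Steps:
q(o, L) = o
v = -12 (v = 4*(-3) = -12)
W(S) = 256 (W(S) = (-4 - 12)**2 = (-16)**2 = 256)
(E(16) - W(-2))*(518 + 439) = (-10 - 1*256)*(518 + 439) = (-10 - 256)*957 = -266*957 = -254562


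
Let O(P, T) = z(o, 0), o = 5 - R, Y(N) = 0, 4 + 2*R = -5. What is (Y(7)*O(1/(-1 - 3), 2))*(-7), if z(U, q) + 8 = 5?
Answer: 0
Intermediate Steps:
R = -9/2 (R = -2 + (1/2)*(-5) = -2 - 5/2 = -9/2 ≈ -4.5000)
o = 19/2 (o = 5 - 1*(-9/2) = 5 + 9/2 = 19/2 ≈ 9.5000)
z(U, q) = -3 (z(U, q) = -8 + 5 = -3)
O(P, T) = -3
(Y(7)*O(1/(-1 - 3), 2))*(-7) = (0*(-3))*(-7) = 0*(-7) = 0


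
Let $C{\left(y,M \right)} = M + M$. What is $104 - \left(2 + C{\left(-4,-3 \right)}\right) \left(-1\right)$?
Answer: $100$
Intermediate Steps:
$C{\left(y,M \right)} = 2 M$
$104 - \left(2 + C{\left(-4,-3 \right)}\right) \left(-1\right) = 104 - \left(2 + 2 \left(-3\right)\right) \left(-1\right) = 104 - \left(2 - 6\right) \left(-1\right) = 104 - \left(-4\right) \left(-1\right) = 104 - 4 = 100$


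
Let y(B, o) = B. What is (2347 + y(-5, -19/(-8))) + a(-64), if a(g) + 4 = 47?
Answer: 2385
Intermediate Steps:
a(g) = 43 (a(g) = -4 + 47 = 43)
(2347 + y(-5, -19/(-8))) + a(-64) = (2347 - 5) + 43 = 2342 + 43 = 2385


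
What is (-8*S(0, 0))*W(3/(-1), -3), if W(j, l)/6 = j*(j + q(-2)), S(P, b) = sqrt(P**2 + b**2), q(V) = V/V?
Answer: 0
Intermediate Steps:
q(V) = 1
W(j, l) = 6*j*(1 + j) (W(j, l) = 6*(j*(j + 1)) = 6*(j*(1 + j)) = 6*j*(1 + j))
(-8*S(0, 0))*W(3/(-1), -3) = (-8*sqrt(0**2 + 0**2))*(6*(3/(-1))*(1 + 3/(-1))) = (-8*sqrt(0 + 0))*(6*(3*(-1))*(1 + 3*(-1))) = (-8*sqrt(0))*(6*(-3)*(1 - 3)) = (-8*0)*(6*(-3)*(-2)) = 0*36 = 0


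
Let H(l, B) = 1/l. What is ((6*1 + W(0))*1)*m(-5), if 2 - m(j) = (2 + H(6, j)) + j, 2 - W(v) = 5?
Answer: 29/2 ≈ 14.500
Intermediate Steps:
W(v) = -3 (W(v) = 2 - 1*5 = 2 - 5 = -3)
m(j) = -⅙ - j (m(j) = 2 - ((2 + 1/6) + j) = 2 - ((2 + ⅙) + j) = 2 - (13/6 + j) = 2 + (-13/6 - j) = -⅙ - j)
((6*1 + W(0))*1)*m(-5) = ((6*1 - 3)*1)*(-⅙ - 1*(-5)) = ((6 - 3)*1)*(-⅙ + 5) = (3*1)*(29/6) = 3*(29/6) = 29/2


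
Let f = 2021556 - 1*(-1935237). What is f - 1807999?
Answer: 2148794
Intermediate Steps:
f = 3956793 (f = 2021556 + 1935237 = 3956793)
f - 1807999 = 3956793 - 1807999 = 2148794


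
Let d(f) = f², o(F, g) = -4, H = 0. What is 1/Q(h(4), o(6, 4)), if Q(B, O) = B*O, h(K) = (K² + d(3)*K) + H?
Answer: -1/208 ≈ -0.0048077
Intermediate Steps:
h(K) = K² + 9*K (h(K) = (K² + 3²*K) + 0 = (K² + 9*K) + 0 = K² + 9*K)
1/Q(h(4), o(6, 4)) = 1/((4*(9 + 4))*(-4)) = 1/((4*13)*(-4)) = 1/(52*(-4)) = 1/(-208) = -1/208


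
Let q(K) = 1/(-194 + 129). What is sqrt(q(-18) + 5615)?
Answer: sqrt(23723310)/65 ≈ 74.933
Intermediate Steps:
q(K) = -1/65 (q(K) = 1/(-65) = -1/65)
sqrt(q(-18) + 5615) = sqrt(-1/65 + 5615) = sqrt(364974/65) = sqrt(23723310)/65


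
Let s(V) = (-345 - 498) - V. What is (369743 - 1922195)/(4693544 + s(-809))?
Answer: -776226/2346755 ≈ -0.33077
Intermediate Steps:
s(V) = -843 - V
(369743 - 1922195)/(4693544 + s(-809)) = (369743 - 1922195)/(4693544 + (-843 - 1*(-809))) = -1552452/(4693544 + (-843 + 809)) = -1552452/(4693544 - 34) = -1552452/4693510 = -1552452*1/4693510 = -776226/2346755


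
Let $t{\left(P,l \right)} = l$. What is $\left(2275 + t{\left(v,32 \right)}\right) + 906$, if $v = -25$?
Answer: $3213$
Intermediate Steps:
$\left(2275 + t{\left(v,32 \right)}\right) + 906 = \left(2275 + 32\right) + 906 = 2307 + 906 = 3213$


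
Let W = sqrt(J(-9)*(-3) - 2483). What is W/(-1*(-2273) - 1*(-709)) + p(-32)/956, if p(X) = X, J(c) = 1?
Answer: -8/239 + I*sqrt(2486)/2982 ≈ -0.033473 + 0.01672*I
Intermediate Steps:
W = I*sqrt(2486) (W = sqrt(1*(-3) - 2483) = sqrt(-3 - 2483) = sqrt(-2486) = I*sqrt(2486) ≈ 49.86*I)
W/(-1*(-2273) - 1*(-709)) + p(-32)/956 = (I*sqrt(2486))/(-1*(-2273) - 1*(-709)) - 32/956 = (I*sqrt(2486))/(2273 + 709) - 32*1/956 = (I*sqrt(2486))/2982 - 8/239 = (I*sqrt(2486))*(1/2982) - 8/239 = I*sqrt(2486)/2982 - 8/239 = -8/239 + I*sqrt(2486)/2982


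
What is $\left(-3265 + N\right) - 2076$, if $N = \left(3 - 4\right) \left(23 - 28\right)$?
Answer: $-5336$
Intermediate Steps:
$N = 5$ ($N = \left(-1\right) \left(-5\right) = 5$)
$\left(-3265 + N\right) - 2076 = \left(-3265 + 5\right) - 2076 = -3260 - 2076 = -5336$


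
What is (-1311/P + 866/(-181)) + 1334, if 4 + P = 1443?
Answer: 345968841/260459 ≈ 1328.3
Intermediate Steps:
P = 1439 (P = -4 + 1443 = 1439)
(-1311/P + 866/(-181)) + 1334 = (-1311/1439 + 866/(-181)) + 1334 = (-1311*1/1439 + 866*(-1/181)) + 1334 = (-1311/1439 - 866/181) + 1334 = -1483465/260459 + 1334 = 345968841/260459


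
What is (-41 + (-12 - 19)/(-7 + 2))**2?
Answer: 30276/25 ≈ 1211.0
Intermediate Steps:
(-41 + (-12 - 19)/(-7 + 2))**2 = (-41 - 31/(-5))**2 = (-41 - 31*(-1/5))**2 = (-41 + 31/5)**2 = (-174/5)**2 = 30276/25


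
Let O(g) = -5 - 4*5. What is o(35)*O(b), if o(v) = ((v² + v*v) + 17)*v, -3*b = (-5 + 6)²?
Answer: -2158625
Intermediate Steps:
b = -⅓ (b = -(-5 + 6)²/3 = -⅓*1² = -⅓*1 = -⅓ ≈ -0.33333)
O(g) = -25 (O(g) = -5 - 20 = -25)
o(v) = v*(17 + 2*v²) (o(v) = ((v² + v²) + 17)*v = (2*v² + 17)*v = (17 + 2*v²)*v = v*(17 + 2*v²))
o(35)*O(b) = (35*(17 + 2*35²))*(-25) = (35*(17 + 2*1225))*(-25) = (35*(17 + 2450))*(-25) = (35*2467)*(-25) = 86345*(-25) = -2158625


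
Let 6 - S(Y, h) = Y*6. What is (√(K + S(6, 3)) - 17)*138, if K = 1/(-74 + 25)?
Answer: -2346 + 138*I*√1471/7 ≈ -2346.0 + 756.11*I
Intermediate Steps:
S(Y, h) = 6 - 6*Y (S(Y, h) = 6 - Y*6 = 6 - 6*Y)
K = -1/49 (K = 1/(-49) = -1/49 ≈ -0.020408)
(√(K + S(6, 3)) - 17)*138 = (√(-1/49 + (6 - 6*6)) - 17)*138 = (√(-1/49 + (6 - 36)) - 17)*138 = (√(-1/49 - 30) - 17)*138 = (√(-1471/49) - 17)*138 = (I*√1471/7 - 17)*138 = (-17 + I*√1471/7)*138 = -2346 + 138*I*√1471/7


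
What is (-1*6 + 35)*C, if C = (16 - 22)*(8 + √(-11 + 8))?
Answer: -1392 - 174*I*√3 ≈ -1392.0 - 301.38*I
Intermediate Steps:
C = -48 - 6*I*√3 (C = -6*(8 + √(-3)) = -6*(8 + I*√3) = -48 - 6*I*√3 ≈ -48.0 - 10.392*I)
(-1*6 + 35)*C = (-1*6 + 35)*(-48 - 6*I*√3) = (-6 + 35)*(-48 - 6*I*√3) = 29*(-48 - 6*I*√3) = -1392 - 174*I*√3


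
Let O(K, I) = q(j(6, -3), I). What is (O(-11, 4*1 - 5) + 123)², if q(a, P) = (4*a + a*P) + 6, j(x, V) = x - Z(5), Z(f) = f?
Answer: 17424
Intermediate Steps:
j(x, V) = -5 + x (j(x, V) = x - 1*5 = x - 5 = -5 + x)
q(a, P) = 6 + 4*a + P*a (q(a, P) = (4*a + P*a) + 6 = 6 + 4*a + P*a)
O(K, I) = 10 + I (O(K, I) = 6 + 4*(-5 + 6) + I*(-5 + 6) = 6 + 4*1 + I*1 = 6 + 4 + I = 10 + I)
(O(-11, 4*1 - 5) + 123)² = ((10 + (4*1 - 5)) + 123)² = ((10 + (4 - 5)) + 123)² = ((10 - 1) + 123)² = (9 + 123)² = 132² = 17424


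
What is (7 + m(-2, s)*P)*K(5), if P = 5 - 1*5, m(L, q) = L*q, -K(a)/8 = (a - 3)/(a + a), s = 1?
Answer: -56/5 ≈ -11.200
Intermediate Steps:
K(a) = -4*(-3 + a)/a (K(a) = -8*(a - 3)/(a + a) = -8*(-3 + a)/(2*a) = -8*(-3 + a)*1/(2*a) = -4*(-3 + a)/a)
P = 0 (P = 5 - 5 = 0)
(7 + m(-2, s)*P)*K(5) = (7 - 2*1*0)*(-4 + 12/5) = (7 - 2*0)*(-4 + 12*(1/5)) = (7 + 0)*(-4 + 12/5) = 7*(-8/5) = -56/5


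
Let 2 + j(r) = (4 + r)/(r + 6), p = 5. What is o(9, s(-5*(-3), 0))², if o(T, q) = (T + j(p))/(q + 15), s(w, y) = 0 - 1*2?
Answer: 7396/20449 ≈ 0.36168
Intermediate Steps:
s(w, y) = -2 (s(w, y) = 0 - 2 = -2)
j(r) = -2 + (4 + r)/(6 + r) (j(r) = -2 + (4 + r)/(r + 6) = -2 + (4 + r)/(6 + r))
o(T, q) = (-13/11 + T)/(15 + q) (o(T, q) = (T + (-8 - 1*5)/(6 + 5))/(q + 15) = (T + (-8 - 5)/11)/(15 + q) = (T + (1/11)*(-13))/(15 + q) = (T - 13/11)/(15 + q) = (-13/11 + T)/(15 + q))
o(9, s(-5*(-3), 0))² = ((-13/11 + 9)/(15 - 2))² = ((86/11)/13)² = ((1/13)*(86/11))² = (86/143)² = 7396/20449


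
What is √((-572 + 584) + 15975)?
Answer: 73*√3 ≈ 126.44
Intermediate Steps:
√((-572 + 584) + 15975) = √(12 + 15975) = √15987 = 73*√3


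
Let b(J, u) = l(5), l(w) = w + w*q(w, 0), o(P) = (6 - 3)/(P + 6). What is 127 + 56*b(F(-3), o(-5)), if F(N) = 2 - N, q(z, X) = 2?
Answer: 967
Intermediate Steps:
o(P) = 3/(6 + P)
l(w) = 3*w (l(w) = w + w*2 = w + 2*w = 3*w)
b(J, u) = 15 (b(J, u) = 3*5 = 15)
127 + 56*b(F(-3), o(-5)) = 127 + 56*15 = 127 + 840 = 967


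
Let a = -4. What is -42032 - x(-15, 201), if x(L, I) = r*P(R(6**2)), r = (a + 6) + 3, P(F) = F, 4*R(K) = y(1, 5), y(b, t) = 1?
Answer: -168133/4 ≈ -42033.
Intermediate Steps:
R(K) = 1/4 (R(K) = (1/4)*1 = 1/4)
r = 5 (r = (-4 + 6) + 3 = 2 + 3 = 5)
x(L, I) = 5/4 (x(L, I) = 5*(1/4) = 5/4)
-42032 - x(-15, 201) = -42032 - 1*5/4 = -42032 - 5/4 = -168133/4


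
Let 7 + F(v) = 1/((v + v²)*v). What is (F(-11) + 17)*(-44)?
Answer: -24198/55 ≈ -439.96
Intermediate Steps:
F(v) = -7 + 1/(v*(v + v²)) (F(v) = -7 + 1/((v + v²)*v) = -7 + 1/(v*(v + v²)))
(F(-11) + 17)*(-44) = ((1 - 7*(-11)² - 7*(-11)³)/((-11)²*(1 - 11)) + 17)*(-44) = ((1/121)*(1 - 7*121 - 7*(-1331))/(-10) + 17)*(-44) = ((1/121)*(-⅒)*(1 - 847 + 9317) + 17)*(-44) = ((1/121)*(-⅒)*8471 + 17)*(-44) = (-8471/1210 + 17)*(-44) = (12099/1210)*(-44) = -24198/55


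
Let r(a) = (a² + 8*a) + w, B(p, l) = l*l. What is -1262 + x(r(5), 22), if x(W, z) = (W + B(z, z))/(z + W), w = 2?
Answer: -111767/89 ≈ -1255.8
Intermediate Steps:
B(p, l) = l²
r(a) = 2 + a² + 8*a (r(a) = (a² + 8*a) + 2 = 2 + a² + 8*a)
x(W, z) = (W + z²)/(W + z) (x(W, z) = (W + z²)/(z + W) = (W + z²)/(W + z))
-1262 + x(r(5), 22) = -1262 + ((2 + 5² + 8*5) + 22²)/((2 + 5² + 8*5) + 22) = -1262 + ((2 + 25 + 40) + 484)/((2 + 25 + 40) + 22) = -1262 + (67 + 484)/(67 + 22) = -1262 + 551/89 = -111767/89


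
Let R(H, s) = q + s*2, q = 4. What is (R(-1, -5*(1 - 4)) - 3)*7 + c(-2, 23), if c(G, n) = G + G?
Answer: 213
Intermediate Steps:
c(G, n) = 2*G
R(H, s) = 4 + 2*s (R(H, s) = 4 + s*2 = 4 + 2*s)
(R(-1, -5*(1 - 4)) - 3)*7 + c(-2, 23) = ((4 + 2*(-5*(1 - 4))) - 3)*7 + 2*(-2) = ((4 + 2*(-5*(-3))) - 3)*7 - 4 = ((4 + 2*15) - 3)*7 - 4 = ((4 + 30) - 3)*7 - 4 = (34 - 3)*7 - 4 = 31*7 - 4 = 217 - 4 = 213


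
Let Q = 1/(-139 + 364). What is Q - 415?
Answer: -93374/225 ≈ -415.00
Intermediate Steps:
Q = 1/225 ≈ 0.0044444
Q - 415 = 1/225 - 415 = -93374/225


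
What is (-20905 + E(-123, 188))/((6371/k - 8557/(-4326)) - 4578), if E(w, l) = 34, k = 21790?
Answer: 491843585835/107831117036 ≈ 4.5612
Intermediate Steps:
(-20905 + E(-123, 188))/((6371/k - 8557/(-4326)) - 4578) = (-20905 + 34)/((6371/21790 - 8557/(-4326)) - 4578) = -20871/((6371*(1/21790) - 8557*(-1/4326)) - 4578) = -20871/((6371/21790 + 8557/4326) - 4578) = -20871/(53504494/23565885 - 4578) = -20871/(-107831117036/23565885) = -20871*(-23565885/107831117036) = 491843585835/107831117036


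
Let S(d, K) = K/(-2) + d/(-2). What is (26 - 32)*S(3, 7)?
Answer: 30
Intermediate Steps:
S(d, K) = -K/2 - d/2 (S(d, K) = K*(-½) + d*(-½) = -K/2 - d/2)
(26 - 32)*S(3, 7) = (26 - 32)*(-½*7 - ½*3) = -6*(-7/2 - 3/2) = -6*(-5) = 30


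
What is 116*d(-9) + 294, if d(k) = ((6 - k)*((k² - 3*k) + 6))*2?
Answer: 397014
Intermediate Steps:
d(k) = 2*(6 - k)*(6 + k² - 3*k) (d(k) = ((6 - k)*(6 + k² - 3*k))*2 = 2*(6 - k)*(6 + k² - 3*k))
116*d(-9) + 294 = 116*(72 - 48*(-9) - 2*(-9)³ + 18*(-9)²) + 294 = 116*(72 + 432 - 2*(-729) + 18*81) + 294 = 116*(72 + 432 + 1458 + 1458) + 294 = 116*3420 + 294 = 396720 + 294 = 397014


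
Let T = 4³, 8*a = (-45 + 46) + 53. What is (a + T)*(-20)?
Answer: -1415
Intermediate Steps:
a = 27/4 (a = ((-45 + 46) + 53)/8 = (1 + 53)/8 = (⅛)*54 = 27/4 ≈ 6.7500)
T = 64
(a + T)*(-20) = (27/4 + 64)*(-20) = (283/4)*(-20) = -1415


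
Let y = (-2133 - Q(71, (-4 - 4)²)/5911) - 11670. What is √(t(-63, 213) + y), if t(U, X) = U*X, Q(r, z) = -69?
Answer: 9*I*√22197347/257 ≈ 164.99*I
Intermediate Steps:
y = -3547368/257 (y = (-2133 - (-69)/5911) - 11670 = (-2133 - 1*(-3/257)) - 11670 = (-2133 + 3/257) - 11670 = -548178/257 - 11670 = -3547368/257 ≈ -13803.)
√(t(-63, 213) + y) = √(-63*213 - 3547368/257) = √(-13419 - 3547368/257) = √(-6996051/257) = 9*I*√22197347/257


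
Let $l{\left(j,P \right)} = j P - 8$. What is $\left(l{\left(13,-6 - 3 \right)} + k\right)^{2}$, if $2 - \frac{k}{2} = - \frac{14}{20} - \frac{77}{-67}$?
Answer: $\frac{1667578896}{112225} \approx 14859.0$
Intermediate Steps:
$l{\left(j,P \right)} = -8 + P j$ ($l{\left(j,P \right)} = P j - 8 = -8 + P j$)
$k = \frac{1039}{335}$ ($k = 4 - 2 \left(- \frac{14}{20} - \frac{77}{-67}\right) = 4 - 2 \left(\left(-14\right) \frac{1}{20} - - \frac{77}{67}\right) = 4 - 2 \left(- \frac{7}{10} + \frac{77}{67}\right) = 4 - \frac{301}{335} = \frac{1039}{335} \approx 3.1015$)
$\left(l{\left(13,-6 - 3 \right)} + k\right)^{2} = \left(\left(-8 + \left(-6 - 3\right) 13\right) + \frac{1039}{335}\right)^{2} = \left(\left(-8 - 117\right) + \frac{1039}{335}\right)^{2} = \left(-125 + \frac{1039}{335}\right)^{2} = \left(- \frac{40836}{335}\right)^{2} = \frac{1667578896}{112225}$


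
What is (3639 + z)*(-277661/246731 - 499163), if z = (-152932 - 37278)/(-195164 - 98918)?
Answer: -65912042770601277456/36279572971 ≈ -1.8168e+9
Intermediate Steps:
z = 95105/147041 (z = -190210/(-294082) = -190210*(-1/294082) = 95105/147041 ≈ 0.64679)
(3639 + z)*(-277661/246731 - 499163) = (3639 + 95105/147041)*(-277661/246731 - 499163) = 535177304*(-277661*1/246731 - 499163)/147041 = 535177304*(-277661/246731 - 499163)/147041 = (535177304/147041)*(-123159263814/246731) = -65912042770601277456/36279572971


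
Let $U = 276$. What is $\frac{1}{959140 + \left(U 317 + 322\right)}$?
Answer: $\frac{1}{1046954} \approx 9.5515 \cdot 10^{-7}$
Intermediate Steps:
$\frac{1}{959140 + \left(U 317 + 322\right)} = \frac{1}{959140 + \left(276 \cdot 317 + 322\right)} = \frac{1}{959140 + \left(87492 + 322\right)} = \frac{1}{959140 + 87814} = \frac{1}{1046954}$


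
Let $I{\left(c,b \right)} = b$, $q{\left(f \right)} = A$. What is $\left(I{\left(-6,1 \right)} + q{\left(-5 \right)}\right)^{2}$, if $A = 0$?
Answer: $1$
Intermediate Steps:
$q{\left(f \right)} = 0$
$\left(I{\left(-6,1 \right)} + q{\left(-5 \right)}\right)^{2} = \left(1 + 0\right)^{2} = 1^{2} = 1$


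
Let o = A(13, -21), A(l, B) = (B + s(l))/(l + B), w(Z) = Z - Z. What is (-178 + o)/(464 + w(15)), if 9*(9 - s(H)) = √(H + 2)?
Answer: -353/928 + √15/33408 ≈ -0.38027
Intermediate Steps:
w(Z) = 0
s(H) = 9 - √(2 + H)/9 (s(H) = 9 - √(H + 2)/9 = 9 - √(2 + H)/9)
A(l, B) = (9 + B - √(2 + l)/9)/(B + l) (A(l, B) = (B + (9 - √(2 + l)/9))/(l + B) = (9 + B - √(2 + l)/9)/(B + l))
o = 3/2 + √15/72 (o = (9 - 21 - √(2 + 13)/9)/(-21 + 13) = (9 - 21 - √15/9)/(-8) = -(-12 - √15/9)/8 = 3/2 + √15/72 ≈ 1.5538)
(-178 + o)/(464 + w(15)) = (-178 + (3/2 + √15/72))/(464 + 0) = (-353/2 + √15/72)/464 = (-353/2 + √15/72)*(1/464) = -353/928 + √15/33408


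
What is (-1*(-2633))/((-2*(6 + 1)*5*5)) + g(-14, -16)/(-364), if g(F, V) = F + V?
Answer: -16927/2275 ≈ -7.4404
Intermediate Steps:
(-1*(-2633))/((-2*(6 + 1)*5*5)) + g(-14, -16)/(-364) = (-1*(-2633))/((-2*(6 + 1)*5*5)) + (-14 - 16)/(-364) = 2633/((-14*5*5)) - 30*(-1/364) = 2633/((-2*35*5)) + 15/182 = 2633/((-70*5)) + 15/182 = 2633/(-350) + 15/182 = 2633*(-1/350) + 15/182 = -2633/350 + 15/182 = -16927/2275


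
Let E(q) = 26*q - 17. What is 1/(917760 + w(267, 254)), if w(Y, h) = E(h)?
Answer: 1/924347 ≈ 1.0818e-6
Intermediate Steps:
E(q) = -17 + 26*q
w(Y, h) = -17 + 26*h
1/(917760 + w(267, 254)) = 1/(917760 + (-17 + 26*254)) = 1/(917760 + (-17 + 6604)) = 1/(917760 + 6587) = 1/924347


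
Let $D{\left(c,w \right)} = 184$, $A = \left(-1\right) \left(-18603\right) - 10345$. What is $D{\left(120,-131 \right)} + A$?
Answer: $8442$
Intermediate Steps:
$A = 8258$ ($A = 18603 - 10345 = 8258$)
$D{\left(120,-131 \right)} + A = 184 + 8258 = 8442$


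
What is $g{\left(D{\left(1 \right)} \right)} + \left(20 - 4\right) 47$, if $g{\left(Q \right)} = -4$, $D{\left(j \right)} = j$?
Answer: $748$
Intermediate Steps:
$g{\left(D{\left(1 \right)} \right)} + \left(20 - 4\right) 47 = -4 + \left(20 - 4\right) 47 = -4 + 16 \cdot 47 = -4 + 752 = 748$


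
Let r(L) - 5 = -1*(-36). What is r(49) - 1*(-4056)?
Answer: 4097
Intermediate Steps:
r(L) = 41 (r(L) = 5 - 1*(-36) = 5 + 36 = 41)
r(49) - 1*(-4056) = 41 - 1*(-4056) = 41 + 4056 = 4097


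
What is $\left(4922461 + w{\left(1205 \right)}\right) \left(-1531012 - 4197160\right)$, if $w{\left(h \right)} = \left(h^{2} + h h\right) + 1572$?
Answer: $-44840605854276$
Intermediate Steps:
$w{\left(h \right)} = 1572 + 2 h^{2}$ ($w{\left(h \right)} = \left(h^{2} + h^{2}\right) + 1572 = 2 h^{2} + 1572 = 1572 + 2 h^{2}$)
$\left(4922461 + w{\left(1205 \right)}\right) \left(-1531012 - 4197160\right) = \left(4922461 + \left(1572 + 2 \cdot 1205^{2}\right)\right) \left(-1531012 - 4197160\right) = \left(4922461 + \left(1572 + 2 \cdot 1452025\right)\right) \left(-5728172\right) = \left(4922461 + \left(1572 + 2904050\right)\right) \left(-5728172\right) = \left(4922461 + 2905622\right) \left(-5728172\right) = 7828083 \left(-5728172\right) = -44840605854276$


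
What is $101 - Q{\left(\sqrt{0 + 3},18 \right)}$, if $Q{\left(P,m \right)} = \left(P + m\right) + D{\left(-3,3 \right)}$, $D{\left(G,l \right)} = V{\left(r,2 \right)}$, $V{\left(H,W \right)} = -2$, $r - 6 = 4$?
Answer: $85 - \sqrt{3} \approx 83.268$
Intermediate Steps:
$r = 10$ ($r = 6 + 4 = 10$)
$D{\left(G,l \right)} = -2$
$Q{\left(P,m \right)} = -2 + P + m$ ($Q{\left(P,m \right)} = \left(P + m\right) - 2 = -2 + P + m$)
$101 - Q{\left(\sqrt{0 + 3},18 \right)} = 101 - \left(-2 + \sqrt{0 + 3} + 18\right) = 101 - \left(-2 + \sqrt{3} + 18\right) = 101 - \left(16 + \sqrt{3}\right) = 85 - \sqrt{3}$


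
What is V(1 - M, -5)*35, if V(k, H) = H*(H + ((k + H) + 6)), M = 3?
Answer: 1050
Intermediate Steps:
V(k, H) = H*(6 + k + 2*H) (V(k, H) = H*(H + ((H + k) + 6)) = H*(H + (6 + H + k)) = H*(6 + k + 2*H))
V(1 - M, -5)*35 = -5*(6 + (1 - 1*3) + 2*(-5))*35 = -5*(6 + (1 - 3) - 10)*35 = -5*(6 - 2 - 10)*35 = -5*(-6)*35 = 30*35 = 1050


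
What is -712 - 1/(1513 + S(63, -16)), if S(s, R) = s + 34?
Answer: -1146321/1610 ≈ -712.00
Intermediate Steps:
S(s, R) = 34 + s
-712 - 1/(1513 + S(63, -16)) = -712 - 1/(1513 + (34 + 63)) = -712 - 1/(1513 + 97) = -712 - 1/1610 = -1146321/1610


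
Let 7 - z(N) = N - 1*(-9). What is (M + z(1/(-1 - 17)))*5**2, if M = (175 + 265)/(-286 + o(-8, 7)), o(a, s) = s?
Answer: -16375/186 ≈ -88.038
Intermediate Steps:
z(N) = -2 - N (z(N) = 7 - (N - 1*(-9)) = 7 - (N + 9) = 7 - (9 + N) = 7 + (-9 - N) = -2 - N)
M = -440/279 (M = (175 + 265)/(-286 + 7) = 440/(-279) = 440*(-1/279) = -440/279 ≈ -1.5771)
(M + z(1/(-1 - 17)))*5**2 = (-440/279 + (-2 - 1/(-1 - 17)))*5**2 = (-440/279 + (-2 - 1/(-18)))*25 = (-440/279 + (-2 - 1*(-1/18)))*25 = (-440/279 + (-2 + 1/18))*25 = (-440/279 - 35/18)*25 = -655/186*25 = -16375/186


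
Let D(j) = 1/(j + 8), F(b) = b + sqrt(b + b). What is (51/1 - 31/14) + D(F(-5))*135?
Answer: 18647/266 - 135*I*sqrt(10)/19 ≈ 70.102 - 22.469*I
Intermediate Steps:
F(b) = b + sqrt(2)*sqrt(b) (F(b) = b + sqrt(2*b) = b + sqrt(2)*sqrt(b))
D(j) = 1/(8 + j)
(51/1 - 31/14) + D(F(-5))*135 = (51/1 - 31/14) + 135/(8 + (-5 + sqrt(2)*sqrt(-5))) = (51*1 - 31*1/14) + 135/(8 + (-5 + sqrt(2)*(I*sqrt(5)))) = (51 - 31/14) + 135/(8 + (-5 + I*sqrt(10))) = 683/14 + 135/(3 + I*sqrt(10))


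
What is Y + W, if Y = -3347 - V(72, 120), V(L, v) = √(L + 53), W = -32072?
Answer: -35419 - 5*√5 ≈ -35430.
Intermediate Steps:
V(L, v) = √(53 + L)
Y = -3347 - 5*√5 (Y = -3347 - √(53 + 72) = -3347 - √125 = -3347 - 5*√5 ≈ -3358.2)
Y + W = (-3347 - 5*√5) - 32072 = -35419 - 5*√5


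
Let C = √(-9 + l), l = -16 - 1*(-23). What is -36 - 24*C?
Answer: -36 - 24*I*√2 ≈ -36.0 - 33.941*I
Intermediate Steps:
l = 7 (l = -16 + 23 = 7)
C = I*√2 (C = √(-9 + 7) = √(-2) = I*√2 ≈ 1.4142*I)
-36 - 24*C = -36 - 24*I*√2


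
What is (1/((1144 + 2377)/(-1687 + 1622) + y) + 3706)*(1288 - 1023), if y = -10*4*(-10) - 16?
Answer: 21055044735/21439 ≈ 9.8209e+5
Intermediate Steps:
y = 384 (y = -40*(-10) - 16 = 400 - 16 = 384)
(1/((1144 + 2377)/(-1687 + 1622) + y) + 3706)*(1288 - 1023) = (1/((1144 + 2377)/(-1687 + 1622) + 384) + 3706)*(1288 - 1023) = (1/(3521/(-65) + 384) + 3706)*265 = (1/(3521*(-1/65) + 384) + 3706)*265 = (1/(-3521/65 + 384) + 3706)*265 = (1/(21439/65) + 3706)*265 = (65/21439 + 3706)*265 = (79452999/21439)*265 = 21055044735/21439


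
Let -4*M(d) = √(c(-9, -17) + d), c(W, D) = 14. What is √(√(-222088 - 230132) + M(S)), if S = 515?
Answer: √(-23 + 8*I*√113055)/2 ≈ 18.259 + 18.415*I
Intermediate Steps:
M(d) = -√(14 + d)/4
√(√(-222088 - 230132) + M(S)) = √(√(-222088 - 230132) - √(14 + 515)/4) = √(√(-452220) - √529/4) = √(2*I*√113055 - ¼*23) = √(2*I*√113055 - 23/4) = √(-23/4 + 2*I*√113055)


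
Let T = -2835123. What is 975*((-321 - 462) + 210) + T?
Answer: -3393798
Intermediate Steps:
975*((-321 - 462) + 210) + T = 975*((-321 - 462) + 210) - 2835123 = 975*(-783 + 210) - 2835123 = 975*(-573) - 2835123 = -558675 - 2835123 = -3393798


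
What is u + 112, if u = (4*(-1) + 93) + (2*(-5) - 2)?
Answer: 189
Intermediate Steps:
u = 77 (u = (-4 + 93) + (-10 - 2) = 89 - 12 = 77)
u + 112 = 77 + 112 = 189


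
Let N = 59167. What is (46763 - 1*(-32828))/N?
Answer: 79591/59167 ≈ 1.3452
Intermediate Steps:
(46763 - 1*(-32828))/N = (46763 - 1*(-32828))/59167 = (46763 + 32828)*(1/59167) = 79591*(1/59167) = 79591/59167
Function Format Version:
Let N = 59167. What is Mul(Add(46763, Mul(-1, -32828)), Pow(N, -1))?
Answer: Rational(79591, 59167) ≈ 1.3452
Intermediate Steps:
Mul(Add(46763, Mul(-1, -32828)), Pow(N, -1)) = Mul(Add(46763, Mul(-1, -32828)), Pow(59167, -1)) = Mul(Add(46763, 32828), Rational(1, 59167)) = Mul(79591, Rational(1, 59167)) = Rational(79591, 59167)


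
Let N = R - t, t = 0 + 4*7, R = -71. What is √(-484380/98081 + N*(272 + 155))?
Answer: 3*I*√45189867108437/98081 ≈ 205.62*I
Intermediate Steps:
t = 28 (t = 0 + 28 = 28)
N = -99 (N = -71 - 1*28 = -71 - 28 = -99)
√(-484380/98081 + N*(272 + 155)) = √(-484380/98081 - 99*(272 + 155)) = √(-484380*1/98081 - 99*427) = √(-484380/98081 - 42273) = √(-4146662493/98081) = 3*I*√45189867108437/98081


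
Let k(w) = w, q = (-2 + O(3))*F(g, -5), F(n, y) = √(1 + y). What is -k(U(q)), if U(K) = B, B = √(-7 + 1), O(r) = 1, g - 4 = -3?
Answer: -I*√6 ≈ -2.4495*I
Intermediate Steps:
g = 1 (g = 4 - 3 = 1)
q = -2*I (q = (-2 + 1)*√(1 - 5) = -√(-4) = -2*I ≈ -2.0*I)
B = I*√6 (B = √(-6) = I*√6 ≈ 2.4495*I)
U(K) = I*√6
-k(U(q)) = -I*√6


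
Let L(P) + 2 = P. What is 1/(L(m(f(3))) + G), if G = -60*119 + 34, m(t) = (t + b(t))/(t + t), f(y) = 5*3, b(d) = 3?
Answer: -5/35537 ≈ -0.00014070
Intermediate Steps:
f(y) = 15
m(t) = (3 + t)/(2*t) (m(t) = (t + 3)/(t + t) = (3 + t)/((2*t)) = (3 + t)*(1/(2*t)) = (3 + t)/(2*t))
L(P) = -2 + P
G = -7106 (G = -7140 + 34 = -7106)
1/(L(m(f(3))) + G) = 1/((-2 + (½)*(3 + 15)/15) - 7106) = 1/((-2 + (½)*(1/15)*18) - 7106) = 1/((-2 + ⅗) - 7106) = 1/(-7/5 - 7106) = 1/(-35537/5) = -5/35537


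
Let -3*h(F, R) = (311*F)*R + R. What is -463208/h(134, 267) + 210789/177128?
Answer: 863879316799/656981036600 ≈ 1.3149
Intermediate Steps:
h(F, R) = -R/3 - 311*F*R/3 (h(F, R) = -((311*F)*R + R)/3 = -(311*F*R + R)/3 = -(R + 311*F*R)/3 = -R/3 - 311*F*R/3)
-463208/h(134, 267) + 210789/177128 = -463208*(-1/(89*(1 + 311*134))) + 210789/177128 = -463208*(-1/(89*(1 + 41674))) + 210789*(1/177128) = -463208/((-⅓*267*41675)) + 210789/177128 = -463208/(-3709075) + 210789/177128 = -463208*(-1/3709075) + 210789/177128 = 463208/3709075 + 210789/177128 = 863879316799/656981036600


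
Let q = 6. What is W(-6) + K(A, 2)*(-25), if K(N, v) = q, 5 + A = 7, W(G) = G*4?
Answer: -174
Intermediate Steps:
W(G) = 4*G
A = 2 (A = -5 + 7 = 2)
K(N, v) = 6
W(-6) + K(A, 2)*(-25) = 4*(-6) + 6*(-25) = -24 - 150 = -174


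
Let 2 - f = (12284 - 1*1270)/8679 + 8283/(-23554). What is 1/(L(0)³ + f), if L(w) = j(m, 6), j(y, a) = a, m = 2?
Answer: 204425166/44377150589 ≈ 0.0046065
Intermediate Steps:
L(w) = 6
f = 221314733/204425166 (f = 2 - ((12284 - 1*1270)/8679 + 8283/(-23554)) = 2 - ((12284 - 1270)*(1/8679) + 8283*(-1/23554)) = 2 - (11014*(1/8679) - 8283/23554) = 2 - (11014/8679 - 8283/23554) = 2 - 1*187535599/204425166 = 2 - 187535599/204425166 = 221314733/204425166 ≈ 1.0826)
1/(L(0)³ + f) = 1/(6³ + 221314733/204425166) = 1/(216 + 221314733/204425166) = 1/(44377150589/204425166) = 204425166/44377150589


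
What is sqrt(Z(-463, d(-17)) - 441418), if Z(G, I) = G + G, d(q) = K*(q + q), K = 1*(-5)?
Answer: 2*I*sqrt(110586) ≈ 665.09*I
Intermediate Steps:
K = -5
d(q) = -10*q (d(q) = -5*(q + q) = -10*q)
Z(G, I) = 2*G
sqrt(Z(-463, d(-17)) - 441418) = sqrt(2*(-463) - 441418) = sqrt(-926 - 441418) = sqrt(-442344) = 2*I*sqrt(110586)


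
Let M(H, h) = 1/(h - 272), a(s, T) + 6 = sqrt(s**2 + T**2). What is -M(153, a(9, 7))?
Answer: 139/38577 + sqrt(130)/77154 ≈ 0.0037510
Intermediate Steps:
a(s, T) = -6 + sqrt(T**2 + s**2) (a(s, T) = -6 + sqrt(s**2 + T**2) = -6 + sqrt(T**2 + s**2))
M(H, h) = 1/(-272 + h)
-M(153, a(9, 7)) = -1/(-272 + (-6 + sqrt(7**2 + 9**2))) = -1/(-272 + (-6 + sqrt(49 + 81))) = -1/(-272 + (-6 + sqrt(130))) = -1/(-278 + sqrt(130))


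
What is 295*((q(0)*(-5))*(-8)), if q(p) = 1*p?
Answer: 0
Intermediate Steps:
q(p) = p
295*((q(0)*(-5))*(-8)) = 295*((0*(-5))*(-8)) = 295*(0*(-8)) = 295*0 = 0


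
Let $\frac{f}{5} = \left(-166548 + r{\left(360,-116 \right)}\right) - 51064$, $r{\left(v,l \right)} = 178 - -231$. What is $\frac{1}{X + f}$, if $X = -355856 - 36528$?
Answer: $- \frac{1}{1478399} \approx -6.7641 \cdot 10^{-7}$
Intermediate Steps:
$r{\left(v,l \right)} = 409$ ($r{\left(v,l \right)} = 178 + 231 = 409$)
$f = -1086015$ ($f = 5 \left(\left(-166548 + 409\right) - 51064\right) = 5 \left(-166139 - 51064\right) = 5 \left(-217203\right) = -1086015$)
$X = -392384$ ($X = -355856 - 36528 = -392384$)
$\frac{1}{X + f} = \frac{1}{-392384 - 1086015} = \frac{1}{-1478399} = - \frac{1}{1478399}$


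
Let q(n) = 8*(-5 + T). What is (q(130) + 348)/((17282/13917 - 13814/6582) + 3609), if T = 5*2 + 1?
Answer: 335872878/3060296429 ≈ 0.10975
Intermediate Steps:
T = 11 (T = 10 + 1 = 11)
q(n) = 48 (q(n) = 8*(-5 + 11) = 8*6 = 48)
(q(130) + 348)/((17282/13917 - 13814/6582) + 3609) = (48 + 348)/((17282/13917 - 13814/6582) + 3609) = 396/((17282*(1/13917) - 13814*1/6582) + 3609) = 396/((17282/13917 - 6907/3291) + 3609) = 396/(-4361073/5088983 + 3609) = 396/(18361778574/5088983) = 396*(5088983/18361778574) = 335872878/3060296429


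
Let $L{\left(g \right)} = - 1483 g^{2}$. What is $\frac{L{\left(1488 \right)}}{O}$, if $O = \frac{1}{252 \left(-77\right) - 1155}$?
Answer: $67507029773568$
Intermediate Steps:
$O = - \frac{1}{20559}$ ($O = \frac{1}{-19404 - 1155} = \frac{1}{-20559} = - \frac{1}{20559} \approx -4.864 \cdot 10^{-5}$)
$\frac{L{\left(1488 \right)}}{O} = \frac{\left(-1483\right) 1488^{2}}{- \frac{1}{20559}} = \left(-1483\right) 2214144 \left(-20559\right) = \left(-3283575552\right) \left(-20559\right) = 67507029773568$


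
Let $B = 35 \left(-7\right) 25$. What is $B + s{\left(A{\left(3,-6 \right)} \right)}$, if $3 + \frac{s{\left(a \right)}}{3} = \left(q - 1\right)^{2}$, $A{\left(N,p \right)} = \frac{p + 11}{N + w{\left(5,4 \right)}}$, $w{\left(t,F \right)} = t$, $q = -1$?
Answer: $-6122$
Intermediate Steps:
$A{\left(N,p \right)} = \frac{11 + p}{5 + N}$ ($A{\left(N,p \right)} = \frac{p + 11}{N + 5} = \frac{11 + p}{5 + N}$)
$s{\left(a \right)} = 3$ ($s{\left(a \right)} = -9 + 3 \left(-1 - 1\right)^{2} = -9 + 3 \left(-2\right)^{2} = -9 + 3 \cdot 4 = -9 + 12 = 3$)
$B = -6125$ ($B = \left(-245\right) 25 = -6125$)
$B + s{\left(A{\left(3,-6 \right)} \right)} = -6125 + 3 = -6122$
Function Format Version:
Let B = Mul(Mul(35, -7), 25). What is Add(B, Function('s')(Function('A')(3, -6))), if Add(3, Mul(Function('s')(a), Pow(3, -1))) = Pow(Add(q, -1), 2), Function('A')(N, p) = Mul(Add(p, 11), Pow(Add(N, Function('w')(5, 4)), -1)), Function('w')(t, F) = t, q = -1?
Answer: -6122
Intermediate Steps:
Function('A')(N, p) = Mul(Pow(Add(5, N), -1), Add(11, p)) (Function('A')(N, p) = Mul(Add(p, 11), Pow(Add(N, 5), -1)) = Mul(Add(11, p), Pow(Add(5, N), -1)) = Mul(Pow(Add(5, N), -1), Add(11, p)))
Function('s')(a) = 3 (Function('s')(a) = Add(-9, Mul(3, Pow(Add(-1, -1), 2))) = Add(-9, Mul(3, Pow(-2, 2))) = Add(-9, Mul(3, 4)) = Add(-9, 12) = 3)
B = -6125 (B = Mul(-245, 25) = -6125)
Add(B, Function('s')(Function('A')(3, -6))) = Add(-6125, 3) = -6122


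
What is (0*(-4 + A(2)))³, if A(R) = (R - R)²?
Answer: 0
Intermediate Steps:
A(R) = 0 (A(R) = 0² = 0)
(0*(-4 + A(2)))³ = (0*(-4 + 0))³ = (0*(-4))³ = 0³ = 0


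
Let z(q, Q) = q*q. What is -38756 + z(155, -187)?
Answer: -14731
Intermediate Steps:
z(q, Q) = q**2
-38756 + z(155, -187) = -38756 + 155**2 = -38756 + 24025 = -14731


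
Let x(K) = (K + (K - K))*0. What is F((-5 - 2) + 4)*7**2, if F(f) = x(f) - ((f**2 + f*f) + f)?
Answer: -735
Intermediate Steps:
x(K) = 0 (x(K) = (K + 0)*0 = K*0 = 0)
F(f) = -f - 2*f**2 (F(f) = 0 - ((f**2 + f*f) + f) = 0 - ((f**2 + f**2) + f) = 0 - (2*f**2 + f) = 0 - (f + 2*f**2) = 0 + (-f - 2*f**2) = -f - 2*f**2)
F((-5 - 2) + 4)*7**2 = (((-5 - 2) + 4)*(-1 - 2*((-5 - 2) + 4)))*7**2 = ((-7 + 4)*(-1 - 2*(-7 + 4)))*49 = -3*(-1 - 2*(-3))*49 = -3*(-1 + 6)*49 = -3*5*49 = -15*49 = -735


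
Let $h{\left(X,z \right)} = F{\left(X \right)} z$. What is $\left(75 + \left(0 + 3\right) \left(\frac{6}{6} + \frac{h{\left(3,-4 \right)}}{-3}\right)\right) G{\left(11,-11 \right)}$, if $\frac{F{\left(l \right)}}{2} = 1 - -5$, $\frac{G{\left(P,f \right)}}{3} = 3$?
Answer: $1134$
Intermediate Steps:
$G{\left(P,f \right)} = 9$ ($G{\left(P,f \right)} = 3 \cdot 3 = 9$)
$F{\left(l \right)} = 12$ ($F{\left(l \right)} = 2 \left(1 - -5\right) = 2 \left(1 + 5\right) = 2 \cdot 6 = 12$)
$h{\left(X,z \right)} = 12 z$
$\left(75 + \left(0 + 3\right) \left(\frac{6}{6} + \frac{h{\left(3,-4 \right)}}{-3}\right)\right) G{\left(11,-11 \right)} = \left(75 + \left(0 + 3\right) \left(\frac{6}{6} + \frac{12 \left(-4\right)}{-3}\right)\right) 9 = \left(75 + 3 \left(6 \cdot \frac{1}{6} - -16\right)\right) 9 = \left(75 + 3 \left(1 + 16\right)\right) 9 = \left(75 + 3 \cdot 17\right) 9 = \left(75 + 51\right) 9 = 126 \cdot 9 = 1134$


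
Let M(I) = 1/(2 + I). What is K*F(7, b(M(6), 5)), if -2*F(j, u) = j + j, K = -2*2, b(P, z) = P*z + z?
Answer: 28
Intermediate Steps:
b(P, z) = z + P*z
K = -4
F(j, u) = -j (F(j, u) = -(j + j)/2 = -j)
K*F(7, b(M(6), 5)) = -(-4)*7 = -4*(-7) = 28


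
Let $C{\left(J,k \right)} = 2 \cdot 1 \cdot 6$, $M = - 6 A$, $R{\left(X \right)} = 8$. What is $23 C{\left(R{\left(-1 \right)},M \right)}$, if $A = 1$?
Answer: $276$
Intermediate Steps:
$M = -6$ ($M = \left(-6\right) 1 = -6$)
$C{\left(J,k \right)} = 12$ ($C{\left(J,k \right)} = 2 \cdot 6 = 12$)
$23 C{\left(R{\left(-1 \right)},M \right)} = 23 \cdot 12 = 276$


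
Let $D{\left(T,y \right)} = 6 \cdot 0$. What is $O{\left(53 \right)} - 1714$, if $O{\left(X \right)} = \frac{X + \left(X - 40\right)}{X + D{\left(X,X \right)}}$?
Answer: $- \frac{90776}{53} \approx -1712.8$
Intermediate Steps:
$D{\left(T,y \right)} = 0$
$O{\left(X \right)} = \frac{-40 + 2 X}{X}$ ($O{\left(X \right)} = \frac{X + \left(X - 40\right)}{X + 0} = \frac{X + \left(X - 40\right)}{X} = \frac{X + \left(-40 + X\right)}{X} = \frac{-40 + 2 X}{X}$)
$O{\left(53 \right)} - 1714 = \left(2 - \frac{40}{53}\right) - 1714 = \frac{66}{53} - 1714 = - \frac{90776}{53}$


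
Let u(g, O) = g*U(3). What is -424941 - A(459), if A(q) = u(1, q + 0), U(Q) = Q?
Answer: -424944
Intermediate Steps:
u(g, O) = 3*g (u(g, O) = g*3 = 3*g)
A(q) = 3 (A(q) = 3*1 = 3)
-424941 - A(459) = -424941 - 1*3 = -424941 - 3 = -424944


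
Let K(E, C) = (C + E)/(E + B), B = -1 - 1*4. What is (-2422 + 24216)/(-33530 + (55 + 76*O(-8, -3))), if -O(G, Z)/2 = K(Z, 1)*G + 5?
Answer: -21794/33931 ≈ -0.64230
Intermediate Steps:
B = -5 (B = -1 - 4 = -5)
K(E, C) = (C + E)/(-5 + E) (K(E, C) = (C + E)/(E - 5) = (C + E)/(-5 + E))
O(G, Z) = -10 - 2*G*(1 + Z)/(-5 + Z) (O(G, Z) = -2*(((1 + Z)/(-5 + Z))*G + 5) = -2*(G*(1 + Z)/(-5 + Z) + 5) = -2*(5 + G*(1 + Z)/(-5 + Z)) = -10 - 2*G*(1 + Z)/(-5 + Z))
(-2422 + 24216)/(-33530 + (55 + 76*O(-8, -3))) = (-2422 + 24216)/(-33530 + (55 + 76*(2*(25 - 5*(-3) - 1*(-8)*(1 - 3))/(-5 - 3)))) = 21794/(-33530 + (55 + 76*(2*(25 + 15 - 1*(-8)*(-2))/(-8)))) = 21794/(-33530 + (55 + 76*(2*(-1/8)*(25 + 15 - 16)))) = 21794/(-33530 + (55 + 76*(2*(-1/8)*24))) = 21794/(-33530 + (55 + 76*(-6))) = 21794/(-33530 + (55 - 456)) = 21794/(-33530 - 401) = 21794/(-33931) = 21794*(-1/33931) = -21794/33931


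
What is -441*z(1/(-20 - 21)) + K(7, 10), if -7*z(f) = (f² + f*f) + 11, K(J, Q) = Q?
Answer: 1181869/1681 ≈ 703.08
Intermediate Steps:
z(f) = -11/7 - 2*f²/7 (z(f) = -((f² + f*f) + 11)/7 = -((f² + f²) + 11)/7 = -(2*f² + 11)/7 = -(11 + 2*f²)/7 = -11/7 - 2*f²/7)
-441*z(1/(-20 - 21)) + K(7, 10) = -441*(-11/7 - 2/(7*(-20 - 21)²)) + 10 = -441*(-11/7 - 2*(1/(-41))²/7) + 10 = -441*(-11/7 - 2*(-1/41)²/7) + 10 = -441*(-11/7 - 2/7*1/1681) + 10 = -441*(-11/7 - 2/11767) + 10 = -441*(-18493/11767) + 10 = 1165059/1681 + 10 = 1181869/1681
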